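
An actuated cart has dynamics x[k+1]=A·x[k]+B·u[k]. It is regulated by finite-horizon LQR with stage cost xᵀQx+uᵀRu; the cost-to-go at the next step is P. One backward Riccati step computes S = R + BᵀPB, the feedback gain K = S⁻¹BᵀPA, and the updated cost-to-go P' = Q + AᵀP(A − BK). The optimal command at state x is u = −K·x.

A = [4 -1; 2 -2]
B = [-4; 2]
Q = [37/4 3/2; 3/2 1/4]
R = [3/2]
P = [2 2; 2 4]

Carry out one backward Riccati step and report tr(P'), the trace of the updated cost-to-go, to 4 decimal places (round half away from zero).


99.9571

BᵀP = [-4.0000 0.0000]
S = R + BᵀPB = [3/2] + [16.0000] = [17.5000]
BᵀPA = [-16.0000 4.0000]
K = S⁻¹·BᵀPA = [-0.9143 0.2286]
A−BK = [0.3429 -0.0857; 3.8286 -2.4571]
AᵀP(A−BK) = [65.3714 -40.3429; -40.3429 25.0857]
P' = Q + AᵀP(A−BK) = [74.6214 -38.8429; -38.8429 25.3357]
tr(P') = 99.9571


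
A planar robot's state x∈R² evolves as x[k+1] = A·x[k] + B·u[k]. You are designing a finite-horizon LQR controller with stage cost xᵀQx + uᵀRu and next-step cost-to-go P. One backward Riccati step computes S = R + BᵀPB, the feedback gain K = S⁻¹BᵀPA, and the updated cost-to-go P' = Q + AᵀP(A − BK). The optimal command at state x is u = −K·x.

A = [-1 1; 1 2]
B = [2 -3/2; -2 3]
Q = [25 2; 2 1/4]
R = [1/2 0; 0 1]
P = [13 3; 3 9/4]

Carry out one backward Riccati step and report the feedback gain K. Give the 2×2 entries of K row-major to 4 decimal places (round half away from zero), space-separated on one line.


-0.4746 1.6775 0.0276 1.5649

BᵀP = [20.0000 1.5000; -10.5000 2.2500]
S = R + BᵀPB = [1/2 0; 0 1] + [37.0000 -25.5000; -25.5000 22.5000] = [37.5000 -25.5000; -25.5000 23.5000]
BᵀPA = [-18.5000 23.0000; 12.7500 -6.0000]
K = S⁻¹·BᵀPA = [-0.4746 1.6775; 0.0276 1.5649]
A−BK = [-0.0095 -0.0076; -0.0319 0.6602]
AᵀP(A−BK) = [0.1186 -0.4194; -0.4194 4.8074]
P' = Q + AᵀP(A−BK) = [25.1186 1.5806; 1.5806 5.0574]
tr(P') = 30.1760


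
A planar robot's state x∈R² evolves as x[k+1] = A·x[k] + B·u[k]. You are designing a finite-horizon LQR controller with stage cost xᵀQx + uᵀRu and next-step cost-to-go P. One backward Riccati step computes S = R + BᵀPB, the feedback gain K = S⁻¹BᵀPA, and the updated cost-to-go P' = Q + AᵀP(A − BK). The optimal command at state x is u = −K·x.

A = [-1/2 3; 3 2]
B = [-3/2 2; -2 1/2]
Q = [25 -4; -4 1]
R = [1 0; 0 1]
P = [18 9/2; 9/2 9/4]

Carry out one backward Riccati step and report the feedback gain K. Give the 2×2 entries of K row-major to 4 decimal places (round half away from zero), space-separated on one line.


BᵀP = [-36.0000 -11.2500; 38.2500 10.1250]
S = R + BᵀPB = [1 0; 0 1] + [76.5000 -77.6250; -77.6250 81.5625] = [77.5000 -77.6250; -77.6250 82.5625]
BᵀPA = [-15.7500 -130.5000; 11.2500 135.0000]
K = S⁻¹·BᵀPA = [-1.1451 -0.7911; -0.9404 0.8914]
A−BK = [-0.3369 0.0307; 1.1799 -0.0278]
AᵀP(A−BK) = [3.7936 0.0128; 0.0128 1.4313]
P' = Q + AᵀP(A−BK) = [28.7936 -3.9872; -3.9872 2.4313]
tr(P') = 31.2249

-1.1451 -0.7911 -0.9404 0.8914


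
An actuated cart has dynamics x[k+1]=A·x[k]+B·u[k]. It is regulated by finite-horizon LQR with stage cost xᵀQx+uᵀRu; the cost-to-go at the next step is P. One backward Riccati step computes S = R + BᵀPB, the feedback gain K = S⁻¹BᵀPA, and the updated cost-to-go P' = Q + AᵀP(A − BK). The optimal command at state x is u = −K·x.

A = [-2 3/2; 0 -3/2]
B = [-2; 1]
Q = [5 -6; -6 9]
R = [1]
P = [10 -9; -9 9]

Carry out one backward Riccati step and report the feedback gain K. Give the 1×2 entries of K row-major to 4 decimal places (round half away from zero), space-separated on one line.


BᵀP = [-29.0000 27.0000]
S = R + BᵀPB = [1] + [85.0000] = [86.0000]
BᵀPA = [58.0000 -84.0000]
K = S⁻¹·BᵀPA = [0.6744 -0.9767]
A−BK = [-0.6512 -0.4535; -0.6744 -0.5233]
AᵀP(A−BK) = [0.8837 -0.3488; -0.3488 1.2035]
P' = Q + AᵀP(A−BK) = [5.8837 -6.3488; -6.3488 10.2035]
tr(P') = 16.0872

0.6744 -0.9767


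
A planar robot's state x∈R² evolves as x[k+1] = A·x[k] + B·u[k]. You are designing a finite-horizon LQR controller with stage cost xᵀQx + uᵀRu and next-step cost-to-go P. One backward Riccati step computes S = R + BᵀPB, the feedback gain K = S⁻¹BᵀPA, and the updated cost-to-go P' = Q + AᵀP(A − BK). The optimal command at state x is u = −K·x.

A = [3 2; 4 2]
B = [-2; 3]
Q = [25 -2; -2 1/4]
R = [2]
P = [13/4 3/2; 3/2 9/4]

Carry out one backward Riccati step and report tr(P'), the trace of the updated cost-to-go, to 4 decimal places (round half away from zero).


155.0942

BᵀP = [-2.0000 3.7500]
S = R + BᵀPB = [2] + [15.2500] = [17.2500]
BᵀPA = [9.0000 3.5000]
K = S⁻¹·BᵀPA = [0.5217 0.2029]
A−BK = [4.0435 2.4058; 2.4348 1.3913]
AᵀP(A−BK) = [96.5543 56.6739; 56.6739 33.2899]
P' = Q + AᵀP(A−BK) = [121.5543 54.6739; 54.6739 33.5399]
tr(P') = 155.0942


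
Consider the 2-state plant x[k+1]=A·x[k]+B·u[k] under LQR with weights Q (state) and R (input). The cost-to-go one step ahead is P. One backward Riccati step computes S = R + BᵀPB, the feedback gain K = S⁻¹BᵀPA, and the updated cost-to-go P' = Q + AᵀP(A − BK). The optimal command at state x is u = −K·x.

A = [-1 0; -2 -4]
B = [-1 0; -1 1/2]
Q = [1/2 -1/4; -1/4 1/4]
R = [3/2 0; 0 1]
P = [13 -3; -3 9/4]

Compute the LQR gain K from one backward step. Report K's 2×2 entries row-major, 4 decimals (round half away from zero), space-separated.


BᵀP = [-10.0000 0.7500; -1.5000 1.1250]
S = R + BᵀPB = [3/2 0; 0 1] + [9.2500 0.3750; 0.3750 0.5625] = [10.7500 0.3750; 0.3750 1.5625]
BᵀPA = [8.5000 -3.0000; -0.7500 -4.5000]
K = S⁻¹·BᵀPA = [0.8143 -0.1801; -0.6754 -2.8368]
A−BK = [-0.1857 -0.1801; -0.8480 -2.7617]
AᵀP(A−BK) = [2.5722 5.4034; 5.4034 22.6942]
P' = Q + AᵀP(A−BK) = [3.0722 5.1534; 5.1534 22.9442]
tr(P') = 26.0164

0.8143 -0.1801 -0.6754 -2.8368


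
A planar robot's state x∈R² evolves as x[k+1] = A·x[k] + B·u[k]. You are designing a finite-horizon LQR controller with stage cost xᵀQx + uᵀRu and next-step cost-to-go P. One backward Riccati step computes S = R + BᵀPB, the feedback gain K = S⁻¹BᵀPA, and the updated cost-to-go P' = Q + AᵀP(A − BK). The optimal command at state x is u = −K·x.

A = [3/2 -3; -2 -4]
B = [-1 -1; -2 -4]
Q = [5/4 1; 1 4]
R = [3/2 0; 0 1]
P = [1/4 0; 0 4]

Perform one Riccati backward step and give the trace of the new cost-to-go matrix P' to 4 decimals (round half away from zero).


8.1725

BᵀP = [-0.2500 -8.0000; -0.2500 -16.0000]
S = R + BᵀPB = [3/2 0; 0 1] + [16.2500 32.2500; 32.2500 64.2500] = [17.7500 32.2500; 32.2500 65.2500]
BᵀPA = [15.6250 32.7500; 31.6250 64.7500]
K = S⁻¹·BᵀPA = [-0.0032 0.4127; 0.4862 0.7884]
A−BK = [1.9831 -1.7989; -0.0614 -0.0212]
AᵀP(A−BK) = [1.2347 -0.5053; -0.5053 1.6878]
P' = Q + AᵀP(A−BK) = [2.4847 0.4947; 0.4947 5.6878]
tr(P') = 8.1725


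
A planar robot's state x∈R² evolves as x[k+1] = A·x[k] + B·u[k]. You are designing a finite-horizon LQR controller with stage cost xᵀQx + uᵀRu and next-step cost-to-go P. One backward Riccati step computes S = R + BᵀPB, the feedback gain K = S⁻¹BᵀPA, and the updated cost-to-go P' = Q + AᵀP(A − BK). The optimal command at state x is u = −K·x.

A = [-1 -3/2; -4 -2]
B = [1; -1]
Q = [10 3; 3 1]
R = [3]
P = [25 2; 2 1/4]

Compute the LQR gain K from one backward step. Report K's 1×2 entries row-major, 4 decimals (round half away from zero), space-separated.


BᵀP = [23.0000 1.7500]
S = R + BᵀPB = [3] + [21.2500] = [24.2500]
BᵀPA = [-30.0000 -38.0000]
K = S⁻¹·BᵀPA = [-1.2371 -1.5670]
A−BK = [0.2371 0.0670; -5.2371 -3.5670]
AᵀP(A−BK) = [7.8866 8.4897; 8.4897 9.7036]
P' = Q + AᵀP(A−BK) = [17.8866 11.4897; 11.4897 10.7036]
tr(P') = 28.5902

-1.2371 -1.5670


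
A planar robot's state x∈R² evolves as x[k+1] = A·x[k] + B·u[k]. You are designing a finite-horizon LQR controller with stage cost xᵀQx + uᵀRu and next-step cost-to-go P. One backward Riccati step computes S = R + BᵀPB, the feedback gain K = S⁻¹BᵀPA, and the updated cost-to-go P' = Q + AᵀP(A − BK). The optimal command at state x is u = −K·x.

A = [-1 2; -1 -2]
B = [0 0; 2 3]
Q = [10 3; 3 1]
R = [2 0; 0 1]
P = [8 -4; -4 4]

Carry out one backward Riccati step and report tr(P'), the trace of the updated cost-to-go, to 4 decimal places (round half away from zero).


BᵀP = [-8.0000 8.0000; -12.0000 12.0000]
S = R + BᵀPB = [2 0; 0 1] + [16.0000 24.0000; 24.0000 36.0000] = [18.0000 24.0000; 24.0000 37.0000]
BᵀPA = [0.0000 -32.0000; 0.0000 -48.0000]
K = S⁻¹·BᵀPA = [0.0000 -0.3556; 0.0000 -1.0667]
A−BK = [-1.0000 2.0000; -1.0000 1.9111]
AᵀP(A−BK) = [4.0000 -8.0000; -8.0000 17.4222]
P' = Q + AᵀP(A−BK) = [14.0000 -5.0000; -5.0000 18.4222]
tr(P') = 32.4222

32.4222


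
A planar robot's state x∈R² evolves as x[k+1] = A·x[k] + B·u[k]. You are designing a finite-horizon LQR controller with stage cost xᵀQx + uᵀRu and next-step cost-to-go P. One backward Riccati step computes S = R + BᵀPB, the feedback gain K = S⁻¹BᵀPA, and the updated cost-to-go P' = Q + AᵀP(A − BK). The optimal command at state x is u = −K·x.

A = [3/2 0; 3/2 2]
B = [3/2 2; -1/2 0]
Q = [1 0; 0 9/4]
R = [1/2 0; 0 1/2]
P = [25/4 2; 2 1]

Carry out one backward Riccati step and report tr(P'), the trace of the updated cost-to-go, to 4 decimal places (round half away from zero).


5.9467

BᵀP = [8.3750 2.5000; 12.5000 4.0000]
S = R + BᵀPB = [1/2 0; 0 1/2] + [11.3125 16.7500; 16.7500 25.0000] = [11.8125 16.7500; 16.7500 25.5000]
BᵀPA = [16.3125 5.0000; 24.7500 8.0000]
K = S⁻¹·BᵀPA = [0.0681 -0.3147; 0.9259 0.5204]
A−BK = [-0.4539 -0.5688; 1.5340 1.8427]
AᵀP(A−BK) = [1.2867 1.2526; 1.2526 1.4100]
P' = Q + AᵀP(A−BK) = [2.2867 1.2526; 1.2526 3.6600]
tr(P') = 5.9467


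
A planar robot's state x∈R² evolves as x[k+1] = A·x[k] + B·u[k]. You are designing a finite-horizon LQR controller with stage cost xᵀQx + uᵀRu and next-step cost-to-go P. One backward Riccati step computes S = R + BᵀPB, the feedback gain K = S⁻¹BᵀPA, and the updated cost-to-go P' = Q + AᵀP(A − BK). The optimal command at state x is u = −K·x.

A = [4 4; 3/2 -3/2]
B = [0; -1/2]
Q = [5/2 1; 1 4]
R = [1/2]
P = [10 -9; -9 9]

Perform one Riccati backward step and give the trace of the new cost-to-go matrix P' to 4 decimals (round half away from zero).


BᵀP = [4.5000 -4.5000]
S = R + BᵀPB = [1/2] + [2.2500] = [2.7500]
BᵀPA = [11.2500 24.7500]
K = S⁻¹·BᵀPA = [4.0909 9.0000]
A−BK = [4.0000 4.0000; 3.5455 3.0000]
AᵀP(A−BK) = [26.2273 38.5000; 38.5000 65.5000]
P' = Q + AᵀP(A−BK) = [28.7273 39.5000; 39.5000 69.5000]
tr(P') = 98.2273

98.2273


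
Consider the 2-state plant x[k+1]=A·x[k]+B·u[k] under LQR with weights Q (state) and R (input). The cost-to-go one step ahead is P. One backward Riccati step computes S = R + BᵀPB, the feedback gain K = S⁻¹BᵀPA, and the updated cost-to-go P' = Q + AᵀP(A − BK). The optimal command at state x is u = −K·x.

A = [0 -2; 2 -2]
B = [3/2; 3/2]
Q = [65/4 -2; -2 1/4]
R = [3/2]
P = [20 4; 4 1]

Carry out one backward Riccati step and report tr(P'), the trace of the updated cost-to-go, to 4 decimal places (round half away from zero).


19.7360

BᵀP = [36.0000 7.5000]
S = R + BᵀPB = [3/2] + [65.2500] = [66.7500]
BᵀPA = [15.0000 -87.0000]
K = S⁻¹·BᵀPA = [0.2247 -1.3034]
A−BK = [-0.3371 -0.0449; 1.6629 -0.0449]
AᵀP(A−BK) = [0.6292 -0.4494; -0.4494 2.6067]
P' = Q + AᵀP(A−BK) = [16.8792 -2.4494; -2.4494 2.8567]
tr(P') = 19.7360


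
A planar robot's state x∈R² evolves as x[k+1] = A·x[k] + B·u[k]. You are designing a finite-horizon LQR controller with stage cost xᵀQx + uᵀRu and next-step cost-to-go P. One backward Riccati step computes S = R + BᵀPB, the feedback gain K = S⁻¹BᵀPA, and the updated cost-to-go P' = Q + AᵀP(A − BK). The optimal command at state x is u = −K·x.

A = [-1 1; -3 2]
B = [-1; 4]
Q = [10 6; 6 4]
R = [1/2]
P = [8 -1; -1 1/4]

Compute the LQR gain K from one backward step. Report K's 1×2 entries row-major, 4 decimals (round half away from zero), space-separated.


BᵀP = [-12.0000 2.0000]
S = R + BᵀPB = [1/2] + [20.0000] = [20.5000]
BᵀPA = [6.0000 -8.0000]
K = S⁻¹·BᵀPA = [0.2927 -0.3902]
A−BK = [-0.7073 0.6098; -4.1707 3.5610]
AᵀP(A−BK) = [2.4939 -2.1585; -2.1585 1.8780]
P' = Q + AᵀP(A−BK) = [12.4939 3.8415; 3.8415 5.8780]
tr(P') = 18.3720

0.2927 -0.3902


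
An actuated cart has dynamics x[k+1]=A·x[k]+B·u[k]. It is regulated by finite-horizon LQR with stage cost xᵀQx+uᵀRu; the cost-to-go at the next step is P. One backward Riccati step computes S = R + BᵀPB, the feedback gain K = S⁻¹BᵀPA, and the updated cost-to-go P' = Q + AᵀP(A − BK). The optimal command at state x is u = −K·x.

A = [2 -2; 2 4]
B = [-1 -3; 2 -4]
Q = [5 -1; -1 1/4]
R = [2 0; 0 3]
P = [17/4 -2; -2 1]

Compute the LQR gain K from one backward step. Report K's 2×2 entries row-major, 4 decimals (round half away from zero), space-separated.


BᵀP = [-8.2500 4.0000; -4.7500 2.0000]
S = R + BᵀPB = [2 0; 0 3] + [16.2500 8.7500; 8.7500 6.2500] = [18.2500 8.7500; 8.7500 9.2500]
BᵀPA = [-8.5000 32.5000; -5.5000 17.5000]
K = S⁻¹·BᵀPA = [-0.3306 1.5989; -0.2818 0.3794]
A−BK = [0.8238 0.7371; 1.5339 2.3198]
AᵀP(A−BK) = [0.6396 -1.3225; -1.3225 6.3957]
P' = Q + AᵀP(A−BK) = [5.6396 -2.3225; -2.3225 6.6457]
tr(P') = 12.2852

-0.3306 1.5989 -0.2818 0.3794


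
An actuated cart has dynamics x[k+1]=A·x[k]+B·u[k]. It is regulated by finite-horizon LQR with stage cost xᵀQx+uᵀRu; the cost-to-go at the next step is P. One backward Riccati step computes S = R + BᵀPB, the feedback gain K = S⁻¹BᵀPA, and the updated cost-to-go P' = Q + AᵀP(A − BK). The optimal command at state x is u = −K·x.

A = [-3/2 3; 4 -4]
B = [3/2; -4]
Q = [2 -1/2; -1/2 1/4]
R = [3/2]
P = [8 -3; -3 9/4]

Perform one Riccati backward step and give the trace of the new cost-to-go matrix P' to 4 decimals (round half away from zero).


10.2172

BᵀP = [24.0000 -13.5000]
S = R + BᵀPB = [3/2] + [90.0000] = [91.5000]
BᵀPA = [-90.0000 126.0000]
K = S⁻¹·BᵀPA = [-0.9836 1.3770]
A−BK = [-0.0246 0.9344; 0.0656 1.5082]
AᵀP(A−BK) = [1.4754 -2.0656; -2.0656 6.4918]
P' = Q + AᵀP(A−BK) = [3.4754 -2.5656; -2.5656 6.7418]
tr(P') = 10.2172


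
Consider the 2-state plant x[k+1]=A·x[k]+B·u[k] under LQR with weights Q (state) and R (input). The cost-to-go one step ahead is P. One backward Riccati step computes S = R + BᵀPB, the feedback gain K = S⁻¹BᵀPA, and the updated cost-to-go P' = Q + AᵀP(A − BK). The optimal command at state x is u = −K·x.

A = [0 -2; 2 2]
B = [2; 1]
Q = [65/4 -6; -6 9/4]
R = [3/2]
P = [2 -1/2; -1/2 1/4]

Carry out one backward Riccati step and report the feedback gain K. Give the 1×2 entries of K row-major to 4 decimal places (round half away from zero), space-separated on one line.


BᵀP = [3.5000 -0.7500]
S = R + BᵀPB = [3/2] + [6.2500] = [7.7500]
BᵀPA = [-1.5000 -8.5000]
K = S⁻¹·BᵀPA = [-0.1935 -1.0968]
A−BK = [0.3871 0.1935; 2.1935 3.0968]
AᵀP(A−BK) = [0.7097 1.3548; 1.3548 3.6774]
P' = Q + AᵀP(A−BK) = [16.9597 -4.6452; -4.6452 5.9274]
tr(P') = 22.8871

-0.1935 -1.0968


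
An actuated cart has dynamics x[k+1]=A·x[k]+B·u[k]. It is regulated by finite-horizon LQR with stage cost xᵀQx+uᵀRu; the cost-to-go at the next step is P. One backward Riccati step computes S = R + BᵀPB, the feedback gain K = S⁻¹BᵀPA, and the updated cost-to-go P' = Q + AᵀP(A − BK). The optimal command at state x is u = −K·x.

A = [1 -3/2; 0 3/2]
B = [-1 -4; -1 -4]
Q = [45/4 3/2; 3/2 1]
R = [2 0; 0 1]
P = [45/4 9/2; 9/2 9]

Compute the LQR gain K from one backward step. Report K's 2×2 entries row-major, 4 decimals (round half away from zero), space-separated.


BᵀP = [-15.7500 -13.5000; -63.0000 -54.0000]
S = R + BᵀPB = [2 0; 0 1] + [29.2500 117.0000; 117.0000 468.0000] = [31.2500 117.0000; 117.0000 469.0000]
BᵀPA = [-15.7500 3.3750; -63.0000 13.5000]
K = S⁻¹·BᵀPA = [-0.0163 0.0035; -0.1303 0.0279]
A−BK = [0.4627 -1.3849; -0.5373 1.6151]
AᵀP(A−BK) = [2.7868 -8.3114; -8.3114 24.9239]
P' = Q + AᵀP(A−BK) = [14.0368 -6.8114; -6.8114 25.9239]
tr(P') = 39.9606

-0.0163 0.0035 -0.1303 0.0279


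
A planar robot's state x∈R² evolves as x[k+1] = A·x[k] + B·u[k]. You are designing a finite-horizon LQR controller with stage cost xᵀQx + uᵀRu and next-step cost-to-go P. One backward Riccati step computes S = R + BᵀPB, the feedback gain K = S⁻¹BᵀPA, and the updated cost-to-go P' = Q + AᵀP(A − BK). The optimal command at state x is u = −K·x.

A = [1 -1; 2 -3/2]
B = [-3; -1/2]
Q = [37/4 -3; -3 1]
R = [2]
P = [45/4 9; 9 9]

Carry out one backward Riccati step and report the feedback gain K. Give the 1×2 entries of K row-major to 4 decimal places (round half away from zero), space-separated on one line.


-0.7642 0.6453

BᵀP = [-38.2500 -31.5000]
S = R + BᵀPB = [2] + [130.5000] = [132.5000]
BᵀPA = [-101.2500 85.5000]
K = S⁻¹·BᵀPA = [-0.7642 0.6453]
A−BK = [-1.2925 0.9358; 1.6179 -1.1774]
AᵀP(A−BK) = [5.8797 -4.4151; -4.4151 3.3283]
P' = Q + AᵀP(A−BK) = [15.1297 -7.4151; -7.4151 4.3283]
tr(P') = 19.4580


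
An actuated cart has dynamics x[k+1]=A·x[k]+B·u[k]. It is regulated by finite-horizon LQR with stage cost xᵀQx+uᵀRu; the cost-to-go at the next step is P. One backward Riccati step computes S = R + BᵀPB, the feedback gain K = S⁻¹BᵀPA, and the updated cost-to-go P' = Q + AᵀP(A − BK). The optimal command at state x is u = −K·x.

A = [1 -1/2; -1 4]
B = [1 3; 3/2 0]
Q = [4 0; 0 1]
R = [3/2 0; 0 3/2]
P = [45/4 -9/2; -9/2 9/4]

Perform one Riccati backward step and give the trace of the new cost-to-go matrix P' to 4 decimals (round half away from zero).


10.9768

BᵀP = [4.5000 -1.1250; 33.7500 -13.5000]
S = R + BᵀPB = [3/2 0; 0 3/2] + [2.8125 13.5000; 13.5000 101.2500] = [4.3125 13.5000; 13.5000 102.7500]
BᵀPA = [5.6250 -6.7500; 47.2500 -70.8750]
K = S⁻¹·BᵀPA = [-0.2296 1.0092; 0.4900 -0.8224]
A−BK = [-0.2404 0.9580; -0.6555 2.4863]
AᵀP(A−BK) = [0.6380 -1.6945; -1.6945 5.3387]
P' = Q + AᵀP(A−BK) = [4.6380 -1.6945; -1.6945 6.3387]
tr(P') = 10.9768


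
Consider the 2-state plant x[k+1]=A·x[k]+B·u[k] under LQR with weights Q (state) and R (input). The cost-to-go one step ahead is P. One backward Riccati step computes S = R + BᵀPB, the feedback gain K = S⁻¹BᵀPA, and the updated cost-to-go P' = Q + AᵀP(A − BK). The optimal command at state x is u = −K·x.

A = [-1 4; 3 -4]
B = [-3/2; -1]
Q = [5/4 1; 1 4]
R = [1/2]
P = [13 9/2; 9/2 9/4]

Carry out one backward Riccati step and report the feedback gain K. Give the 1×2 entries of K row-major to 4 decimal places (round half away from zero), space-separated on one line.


BᵀP = [-24.0000 -9.0000]
S = R + BᵀPB = [1/2] + [45.0000] = [45.5000]
BᵀPA = [-3.0000 -60.0000]
K = S⁻¹·BᵀPA = [-0.0659 -1.3187]
A−BK = [-1.0989 2.0220; 2.9341 -5.3187]
AᵀP(A−BK) = [6.0522 -10.9560; -10.9560 20.8791]
P' = Q + AᵀP(A−BK) = [7.3022 -9.9560; -9.9560 24.8791]
tr(P') = 32.1813

-0.0659 -1.3187


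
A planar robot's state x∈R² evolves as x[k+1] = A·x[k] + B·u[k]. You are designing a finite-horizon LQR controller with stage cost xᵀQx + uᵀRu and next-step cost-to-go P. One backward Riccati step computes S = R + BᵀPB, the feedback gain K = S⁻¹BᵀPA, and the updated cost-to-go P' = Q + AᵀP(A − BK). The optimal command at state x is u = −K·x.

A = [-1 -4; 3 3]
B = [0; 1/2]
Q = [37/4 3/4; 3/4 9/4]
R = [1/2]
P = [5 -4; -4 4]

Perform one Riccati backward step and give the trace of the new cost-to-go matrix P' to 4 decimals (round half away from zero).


115.1667

BᵀP = [-2.0000 2.0000]
S = R + BᵀPB = [1/2] + [1.0000] = [1.5000]
BᵀPA = [8.0000 14.0000]
K = S⁻¹·BᵀPA = [5.3333 9.3333]
A−BK = [-1.0000 -4.0000; 0.3333 -1.6667]
AᵀP(A−BK) = [22.3333 41.3333; 41.3333 81.3333]
P' = Q + AᵀP(A−BK) = [31.5833 42.0833; 42.0833 83.5833]
tr(P') = 115.1667


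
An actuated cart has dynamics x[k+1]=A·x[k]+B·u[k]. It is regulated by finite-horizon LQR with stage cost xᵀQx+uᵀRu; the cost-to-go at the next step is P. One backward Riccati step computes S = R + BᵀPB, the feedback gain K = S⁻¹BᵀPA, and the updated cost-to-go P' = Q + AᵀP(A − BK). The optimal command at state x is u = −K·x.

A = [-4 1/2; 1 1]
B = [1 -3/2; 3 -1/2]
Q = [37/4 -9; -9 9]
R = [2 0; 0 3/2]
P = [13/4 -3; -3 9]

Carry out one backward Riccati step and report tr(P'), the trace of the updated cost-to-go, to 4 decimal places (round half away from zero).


31.9403

BᵀP = [-5.7500 24.0000; -3.3750 0.0000]
S = R + BᵀPB = [2 0; 0 3/2] + [66.2500 -3.3750; -3.3750 5.0625] = [68.2500 -3.3750; -3.3750 6.5625]
BᵀPA = [47.0000 21.1250; 13.5000 -1.6875]
K = S⁻¹·BᵀPA = [0.8110 0.3046; 2.4742 -0.1005]
A−BK = [-1.0997 0.0447; -0.1959 0.0361]
AᵀP(A−BK) = [13.4811 0.0430; 0.0430 0.2092]
P' = Q + AᵀP(A−BK) = [22.7311 -8.9570; -8.9570 9.2092]
tr(P') = 31.9403


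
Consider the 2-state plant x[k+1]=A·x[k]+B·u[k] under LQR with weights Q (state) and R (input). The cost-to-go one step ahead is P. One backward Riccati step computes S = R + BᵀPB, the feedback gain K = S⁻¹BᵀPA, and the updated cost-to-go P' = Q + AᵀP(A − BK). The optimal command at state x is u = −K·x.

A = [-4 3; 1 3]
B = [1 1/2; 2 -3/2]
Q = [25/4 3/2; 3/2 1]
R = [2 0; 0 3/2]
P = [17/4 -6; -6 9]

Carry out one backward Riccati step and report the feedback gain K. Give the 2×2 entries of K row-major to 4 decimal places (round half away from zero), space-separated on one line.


0.3288 0.5181 -1.6914 -0.1506

BᵀP = [-7.7500 12.0000; 11.1250 -16.5000]
S = R + BᵀPB = [2 0; 0 3/2] + [16.2500 -21.8750; -21.8750 30.3125] = [18.2500 -21.8750; -21.8750 31.8125]
BᵀPA = [43.0000 12.7500; -61.0000 -16.1250]
K = S⁻¹·BᵀPA = [0.3288 0.5181; -1.6914 -0.1506]
A−BK = [-3.4832 2.5573; -2.1947 1.7379]
AᵀP(A−BK) = [7.6865 -1.4660; -1.4660 2.2156]
P' = Q + AᵀP(A−BK) = [13.9365 0.0340; 0.0340 3.2156]
tr(P') = 17.1520


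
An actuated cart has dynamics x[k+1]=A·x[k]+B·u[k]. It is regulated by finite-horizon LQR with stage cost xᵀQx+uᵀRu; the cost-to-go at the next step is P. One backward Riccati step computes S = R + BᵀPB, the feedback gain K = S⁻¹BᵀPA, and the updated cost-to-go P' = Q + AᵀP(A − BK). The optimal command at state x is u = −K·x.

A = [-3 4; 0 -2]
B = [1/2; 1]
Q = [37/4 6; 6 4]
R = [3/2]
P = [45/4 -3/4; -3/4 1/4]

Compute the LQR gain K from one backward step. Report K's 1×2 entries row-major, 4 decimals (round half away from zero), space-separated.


-3.8361 5.1803

BᵀP = [4.8750 -0.1250]
S = R + BᵀPB = [3/2] + [2.3125] = [3.8125]
BᵀPA = [-14.6250 19.7500]
K = S⁻¹·BᵀPA = [-3.8361 5.1803]
A−BK = [-1.0820 1.4098; 3.8361 -7.1803]
AᵀP(A−BK) = [45.1475 -63.7377; -63.7377 90.6885]
P' = Q + AᵀP(A−BK) = [54.3975 -57.7377; -57.7377 94.6885]
tr(P') = 149.0861


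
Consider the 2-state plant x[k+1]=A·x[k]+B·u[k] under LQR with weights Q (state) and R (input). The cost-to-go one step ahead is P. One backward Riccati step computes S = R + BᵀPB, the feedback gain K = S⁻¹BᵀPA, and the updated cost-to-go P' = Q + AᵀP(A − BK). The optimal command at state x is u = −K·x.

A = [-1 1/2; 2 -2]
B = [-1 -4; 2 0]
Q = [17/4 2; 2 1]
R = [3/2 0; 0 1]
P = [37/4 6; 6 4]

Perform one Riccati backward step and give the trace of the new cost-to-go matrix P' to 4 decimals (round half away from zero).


BᵀP = [2.7500 2.0000; -37.0000 -24.0000]
S = R + BᵀPB = [3/2 0; 0 1] + [1.2500 -11.0000; -11.0000 148.0000] = [2.7500 -11.0000; -11.0000 149.0000]
BᵀPA = [1.2500 -2.6250; -11.0000 29.5000]
K = S⁻¹·BᵀPA = [0.2260 -0.2307; -0.0571 0.1810]
A−BK = [-1.0026 0.9931; 1.5481 -1.5385]
AᵀP(A−BK) = [0.3390 -0.3461; -0.3461 0.3687]
P' = Q + AᵀP(A−BK) = [4.5890 1.6539; 1.6539 1.3687]
tr(P') = 5.9577

5.9577


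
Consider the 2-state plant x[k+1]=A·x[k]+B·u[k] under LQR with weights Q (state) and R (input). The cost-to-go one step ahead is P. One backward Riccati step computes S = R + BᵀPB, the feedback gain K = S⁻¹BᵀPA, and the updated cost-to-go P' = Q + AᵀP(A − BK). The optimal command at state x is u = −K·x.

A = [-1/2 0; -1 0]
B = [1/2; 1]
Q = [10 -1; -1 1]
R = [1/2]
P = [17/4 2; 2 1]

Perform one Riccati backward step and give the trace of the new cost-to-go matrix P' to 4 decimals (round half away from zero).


11.4452

BᵀP = [4.1250 2.0000]
S = R + BᵀPB = [1/2] + [4.0625] = [4.5625]
BᵀPA = [-4.0625 0.0000]
K = S⁻¹·BᵀPA = [-0.8904 0.0000]
A−BK = [-0.0548 0.0000; -0.1096 0.0000]
AᵀP(A−BK) = [0.4452 0.0000; 0.0000 0.0000]
P' = Q + AᵀP(A−BK) = [10.4452 -1.0000; -1.0000 1.0000]
tr(P') = 11.4452


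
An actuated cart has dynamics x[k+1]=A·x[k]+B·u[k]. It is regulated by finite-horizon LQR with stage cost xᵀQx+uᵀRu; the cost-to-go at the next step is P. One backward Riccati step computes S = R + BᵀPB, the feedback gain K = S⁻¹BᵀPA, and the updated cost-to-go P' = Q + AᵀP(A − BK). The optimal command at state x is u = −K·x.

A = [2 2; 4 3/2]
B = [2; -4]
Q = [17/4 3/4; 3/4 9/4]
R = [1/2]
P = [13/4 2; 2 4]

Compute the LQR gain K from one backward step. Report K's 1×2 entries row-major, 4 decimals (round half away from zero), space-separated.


-1.1209 -0.4615

BᵀP = [-1.5000 -12.0000]
S = R + BᵀPB = [1/2] + [45.0000] = [45.5000]
BᵀPA = [-51.0000 -21.0000]
K = S⁻¹·BᵀPA = [-1.1209 -0.4615]
A−BK = [4.2418 2.9231; -0.4835 -0.3462]
AᵀP(A−BK) = [51.8352 35.4615; 35.4615 24.3077]
P' = Q + AᵀP(A−BK) = [56.0852 36.2115; 36.2115 26.5577]
tr(P') = 82.6429


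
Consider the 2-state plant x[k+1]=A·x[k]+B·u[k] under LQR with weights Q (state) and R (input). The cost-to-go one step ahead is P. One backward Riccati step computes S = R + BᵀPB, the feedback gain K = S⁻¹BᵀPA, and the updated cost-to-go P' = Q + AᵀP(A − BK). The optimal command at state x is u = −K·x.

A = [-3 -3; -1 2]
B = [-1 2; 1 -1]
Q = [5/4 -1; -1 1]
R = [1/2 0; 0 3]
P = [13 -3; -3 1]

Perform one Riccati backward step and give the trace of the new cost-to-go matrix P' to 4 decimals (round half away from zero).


8.7959

BᵀP = [-16.0000 4.0000; 29.0000 -7.0000]
S = R + BᵀPB = [1/2 0; 0 3] + [20.0000 -36.0000; -36.0000 65.0000] = [20.5000 -36.0000; -36.0000 68.0000]
BᵀPA = [44.0000 56.0000; -80.0000 -101.0000]
K = S⁻¹·BᵀPA = [1.1429 1.7551; -0.5714 -0.5561]
A−BK = [-0.7143 -0.1327; -2.7143 -0.3112]
AᵀP(A−BK) = [4.0000 2.2857; 2.2857 2.5459]
P' = Q + AᵀP(A−BK) = [5.2500 1.2857; 1.2857 3.5459]
tr(P') = 8.7959


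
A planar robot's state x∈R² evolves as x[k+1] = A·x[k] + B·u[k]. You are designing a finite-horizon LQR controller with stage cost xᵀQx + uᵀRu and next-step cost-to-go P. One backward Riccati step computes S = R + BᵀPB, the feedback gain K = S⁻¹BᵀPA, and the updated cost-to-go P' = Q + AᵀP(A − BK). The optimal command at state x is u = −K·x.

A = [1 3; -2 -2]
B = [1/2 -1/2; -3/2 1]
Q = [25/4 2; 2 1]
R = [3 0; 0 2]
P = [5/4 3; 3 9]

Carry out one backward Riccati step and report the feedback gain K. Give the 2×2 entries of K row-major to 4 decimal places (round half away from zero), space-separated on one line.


BᵀP = [-3.8750 -12.0000; 2.3750 7.5000]
S = R + BᵀPB = [3 0; 0 2] + [16.0625 -10.0625; -10.0625 6.3125] = [19.0625 -10.0625; -10.0625 8.3125]
BᵀPA = [20.1250 12.3750; -12.6250 -7.8750]
K = S⁻¹·BᵀPA = [0.7036 0.4130; -0.6670 -0.4474]
A−BK = [0.3147 2.5698; -0.2775 -0.9331]
AᵀP(A−BK) = [2.6681 1.7897; 1.7897 2.6157]
P' = Q + AᵀP(A−BK) = [8.9181 3.7897; 3.7897 3.6157]
tr(P') = 12.5338

0.7036 0.4130 -0.6670 -0.4474


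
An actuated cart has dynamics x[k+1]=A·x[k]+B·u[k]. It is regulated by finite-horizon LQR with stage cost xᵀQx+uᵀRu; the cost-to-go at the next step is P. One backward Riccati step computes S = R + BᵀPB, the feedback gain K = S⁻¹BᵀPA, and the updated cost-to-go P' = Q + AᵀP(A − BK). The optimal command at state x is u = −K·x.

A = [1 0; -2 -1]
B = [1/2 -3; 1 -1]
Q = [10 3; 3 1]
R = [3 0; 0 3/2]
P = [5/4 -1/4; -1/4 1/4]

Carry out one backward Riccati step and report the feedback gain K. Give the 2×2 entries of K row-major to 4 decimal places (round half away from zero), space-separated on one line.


-0.1146 -0.0565 -0.4038 -0.0496

BᵀP = [0.3750 0.1250; -3.5000 0.5000]
S = R + BᵀPB = [3 0; 0 3/2] + [0.3125 -1.2500; -1.2500 10.0000] = [3.3125 -1.2500; -1.2500 11.5000]
BᵀPA = [0.1250 -0.1250; -4.5000 -0.5000]
K = S⁻¹·BᵀPA = [-0.1146 -0.0565; -0.4038 -0.0496]
A−BK = [-0.1540 -0.1206; -2.2891 -0.9932]
AᵀP(A−BK) = [1.4474 0.5338; 0.5338 0.2181]
P' = Q + AᵀP(A−BK) = [11.4474 3.5338; 3.5338 1.2181]
tr(P') = 12.6655


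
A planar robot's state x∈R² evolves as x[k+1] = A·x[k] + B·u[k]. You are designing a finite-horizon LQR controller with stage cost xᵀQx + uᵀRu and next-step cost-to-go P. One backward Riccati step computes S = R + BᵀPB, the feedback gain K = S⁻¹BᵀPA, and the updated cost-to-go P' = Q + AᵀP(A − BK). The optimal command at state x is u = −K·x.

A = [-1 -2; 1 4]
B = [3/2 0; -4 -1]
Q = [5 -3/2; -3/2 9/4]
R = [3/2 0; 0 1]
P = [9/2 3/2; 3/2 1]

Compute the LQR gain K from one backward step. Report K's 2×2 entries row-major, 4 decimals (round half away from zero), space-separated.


BᵀP = [0.7500 -1.7500; -1.5000 -1.0000]
S = R + BᵀPB = [3/2 0; 0 1] + [8.1250 1.7500; 1.7500 1.0000] = [9.6250 1.7500; 1.7500 2.0000]
BᵀPA = [-2.5000 -8.5000; 0.5000 -1.0000]
K = S⁻¹·BᵀPA = [-0.3629 -0.9421; 0.5676 0.3243]
A−BK = [-0.4556 -0.5869; 0.1158 0.5560]
AᵀP(A−BK) = [1.3089 1.4826; 1.4826 2.3166]
P' = Q + AᵀP(A−BK) = [6.3089 -0.0174; -0.0174 4.5666]
tr(P') = 10.8755

-0.3629 -0.9421 0.5676 0.3243


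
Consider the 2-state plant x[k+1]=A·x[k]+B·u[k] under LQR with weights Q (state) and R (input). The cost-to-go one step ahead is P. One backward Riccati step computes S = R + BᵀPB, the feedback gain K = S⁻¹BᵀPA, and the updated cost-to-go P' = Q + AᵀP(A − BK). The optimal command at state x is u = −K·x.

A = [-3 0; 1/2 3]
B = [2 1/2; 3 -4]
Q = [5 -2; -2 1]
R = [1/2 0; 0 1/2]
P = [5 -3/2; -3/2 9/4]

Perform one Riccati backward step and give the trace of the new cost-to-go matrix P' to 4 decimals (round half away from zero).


7.4918

BᵀP = [5.5000 3.7500; 8.5000 -9.7500]
S = R + BᵀPB = [1/2 0; 0 1/2] + [22.2500 -12.2500; -12.2500 43.2500] = [22.7500 -12.2500; -12.2500 43.7500]
BᵀPA = [-14.6250 11.2500; -30.3750 -29.2500]
K = S⁻¹·BᵀPA = [-1.1972 0.1584; -1.0295 -0.6242]
A−BK = [-0.0908 -0.0047; -0.0264 0.0280]
AᵀP(A−BK) = [1.2822 0.2306; 0.2306 0.2096]
P' = Q + AᵀP(A−BK) = [6.2822 -1.7694; -1.7694 1.2096]
tr(P') = 7.4918


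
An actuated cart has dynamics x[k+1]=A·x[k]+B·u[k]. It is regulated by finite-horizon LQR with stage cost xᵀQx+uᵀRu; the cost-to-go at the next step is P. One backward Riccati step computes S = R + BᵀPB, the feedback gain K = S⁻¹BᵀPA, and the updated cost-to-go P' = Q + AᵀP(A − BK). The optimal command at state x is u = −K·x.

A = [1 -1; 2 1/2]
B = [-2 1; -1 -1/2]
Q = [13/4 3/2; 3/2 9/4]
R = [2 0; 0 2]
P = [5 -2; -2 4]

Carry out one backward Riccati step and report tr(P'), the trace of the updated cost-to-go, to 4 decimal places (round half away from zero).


11.5345

BᵀP = [-8.0000 0.0000; 6.0000 -4.0000]
S = R + BᵀPB = [2 0; 0 2] + [16.0000 -8.0000; -8.0000 8.0000] = [18.0000 -8.0000; -8.0000 10.0000]
BᵀPA = [-8.0000 8.0000; -2.0000 -8.0000]
K = S⁻¹·BᵀPA = [-0.8276 0.1379; -0.8621 -0.6897]
A−BK = [0.2069 -0.0345; 0.7414 0.2931]
AᵀP(A−BK) = [4.6552 1.7241; 1.7241 1.3793]
P' = Q + AᵀP(A−BK) = [7.9052 3.2241; 3.2241 3.6293]
tr(P') = 11.5345


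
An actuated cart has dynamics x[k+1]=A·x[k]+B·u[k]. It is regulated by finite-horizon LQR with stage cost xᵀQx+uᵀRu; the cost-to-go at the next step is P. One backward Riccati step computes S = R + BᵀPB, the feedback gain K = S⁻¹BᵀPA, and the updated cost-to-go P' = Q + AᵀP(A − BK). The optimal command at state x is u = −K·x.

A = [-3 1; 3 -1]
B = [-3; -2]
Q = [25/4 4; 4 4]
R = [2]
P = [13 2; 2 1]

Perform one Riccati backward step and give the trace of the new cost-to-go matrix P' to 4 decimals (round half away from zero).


26.9167

BᵀP = [-43.0000 -8.0000]
S = R + BᵀPB = [2] + [145.0000] = [147.0000]
BᵀPA = [105.0000 -35.0000]
K = S⁻¹·BᵀPA = [0.7143 -0.2381]
A−BK = [-0.8571 0.2857; 4.4286 -1.4762]
AᵀP(A−BK) = [15.0000 -5.0000; -5.0000 1.6667]
P' = Q + AᵀP(A−BK) = [21.2500 -1.0000; -1.0000 5.6667]
tr(P') = 26.9167


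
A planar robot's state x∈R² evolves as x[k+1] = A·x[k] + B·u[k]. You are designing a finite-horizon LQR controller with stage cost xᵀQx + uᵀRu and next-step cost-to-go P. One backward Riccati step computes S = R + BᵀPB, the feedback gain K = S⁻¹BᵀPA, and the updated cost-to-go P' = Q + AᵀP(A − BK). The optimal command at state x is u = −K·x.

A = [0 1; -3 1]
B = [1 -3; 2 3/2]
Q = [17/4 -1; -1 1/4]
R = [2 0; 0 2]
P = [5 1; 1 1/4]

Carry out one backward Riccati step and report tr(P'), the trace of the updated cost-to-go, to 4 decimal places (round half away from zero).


BᵀP = [7.0000 1.5000; -13.5000 -2.6250]
S = R + BᵀPB = [2 0; 0 2] + [10.0000 -18.7500; -18.7500 36.5625] = [12.0000 -18.7500; -18.7500 38.5625]
BᵀPA = [-4.5000 8.5000; 7.8750 -16.1250]
K = S⁻¹·BᵀPA = [-0.2327 0.2288; 0.0911 -0.3069]
A−BK = [0.5059 -0.1495; -2.6712 1.0028]
AᵀP(A−BK) = [0.4857 -0.3035; -0.3035 0.3564]
P' = Q + AᵀP(A−BK) = [4.7357 -1.3035; -1.3035 0.6064]
tr(P') = 5.3420

5.3420


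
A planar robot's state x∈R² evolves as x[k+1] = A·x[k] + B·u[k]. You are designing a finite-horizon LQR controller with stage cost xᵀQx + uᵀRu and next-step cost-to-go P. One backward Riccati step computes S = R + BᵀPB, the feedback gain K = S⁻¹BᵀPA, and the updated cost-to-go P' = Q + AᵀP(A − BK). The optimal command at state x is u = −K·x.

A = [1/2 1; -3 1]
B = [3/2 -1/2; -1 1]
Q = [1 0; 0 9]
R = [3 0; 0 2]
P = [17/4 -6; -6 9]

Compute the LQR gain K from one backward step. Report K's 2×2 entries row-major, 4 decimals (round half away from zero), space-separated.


BᵀP = [12.3750 -18.0000; -8.1250 12.0000]
S = R + BᵀPB = [3 0; 0 2] + [36.5625 -24.1875; -24.1875 16.0625] = [39.5625 -24.1875; -24.1875 18.0625]
BᵀPA = [60.1875 -5.6250; -40.0625 3.8750]
K = S⁻¹·BᵀPA = [0.9117 -0.0608; -0.9971 0.1331]
A−BK = [-1.3661 1.1577; -1.0912 0.8061]
AᵀP(A−BK) = [5.2417 -0.8828; -0.8828 0.3922]
P' = Q + AᵀP(A−BK) = [6.2417 -0.8828; -0.8828 9.3922]
tr(P') = 15.6339

0.9117 -0.0608 -0.9971 0.1331


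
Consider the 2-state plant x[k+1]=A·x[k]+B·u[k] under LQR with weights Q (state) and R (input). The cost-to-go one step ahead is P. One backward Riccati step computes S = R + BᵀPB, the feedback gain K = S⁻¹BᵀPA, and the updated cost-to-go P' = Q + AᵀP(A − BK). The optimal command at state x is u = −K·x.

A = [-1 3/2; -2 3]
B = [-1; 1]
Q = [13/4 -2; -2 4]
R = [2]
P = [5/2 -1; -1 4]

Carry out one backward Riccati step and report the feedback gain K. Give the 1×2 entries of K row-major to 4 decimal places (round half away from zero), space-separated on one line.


BᵀP = [-3.5000 5.0000]
S = R + BᵀPB = [2] + [8.5000] = [10.5000]
BᵀPA = [-6.5000 9.7500]
K = S⁻¹·BᵀPA = [-0.6190 0.9286]
A−BK = [-1.6190 2.4286; -1.3810 2.0714]
AᵀP(A−BK) = [10.4762 -15.7143; -15.7143 23.5714]
P' = Q + AᵀP(A−BK) = [13.7262 -17.7143; -17.7143 27.5714]
tr(P') = 41.2976

-0.6190 0.9286


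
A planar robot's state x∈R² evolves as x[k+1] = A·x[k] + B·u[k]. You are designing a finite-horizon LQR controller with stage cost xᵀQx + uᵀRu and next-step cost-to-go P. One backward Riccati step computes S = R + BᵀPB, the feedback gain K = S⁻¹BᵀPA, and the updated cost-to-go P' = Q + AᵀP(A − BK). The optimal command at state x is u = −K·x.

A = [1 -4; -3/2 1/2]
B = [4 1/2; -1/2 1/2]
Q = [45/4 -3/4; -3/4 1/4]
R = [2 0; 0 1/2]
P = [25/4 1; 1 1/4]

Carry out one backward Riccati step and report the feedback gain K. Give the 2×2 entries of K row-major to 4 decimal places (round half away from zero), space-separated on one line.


BᵀP = [24.5000 3.8750; 3.6250 0.6250]
S = R + BᵀPB = [2 0; 0 1/2] + [96.0625 14.1875; 14.1875 2.1250] = [98.0625 14.1875; 14.1875 2.6250]
BᵀPA = [18.6875 -96.0625; 2.6875 -14.1875]
K = S⁻¹·BᵀPA = [0.1947 -0.9065; -0.0283 -0.5055]
A−BK = [0.2355 -0.1214; -1.3885 0.2995]
AᵀP(A−BK) = [0.2508 -0.3893; -0.3893 1.8129]
P' = Q + AᵀP(A−BK) = [11.5008 -1.1393; -1.1393 2.0629]
tr(P') = 13.5637

0.1947 -0.9065 -0.0283 -0.5055


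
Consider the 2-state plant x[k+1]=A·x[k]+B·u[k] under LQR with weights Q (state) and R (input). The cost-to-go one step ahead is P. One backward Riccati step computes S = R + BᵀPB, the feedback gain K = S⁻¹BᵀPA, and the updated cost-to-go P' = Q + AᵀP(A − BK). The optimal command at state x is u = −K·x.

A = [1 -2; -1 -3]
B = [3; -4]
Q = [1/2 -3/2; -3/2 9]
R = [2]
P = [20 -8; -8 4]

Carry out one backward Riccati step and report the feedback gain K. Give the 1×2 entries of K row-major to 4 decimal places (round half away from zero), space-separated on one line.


0.3014 -0.1461

BᵀP = [92.0000 -40.0000]
S = R + BᵀPB = [2] + [436.0000] = [438.0000]
BᵀPA = [132.0000 -64.0000]
K = S⁻¹·BᵀPA = [0.3014 -0.1461]
A−BK = [0.0959 -1.5616; 0.2055 -3.5845]
AᵀP(A−BK) = [0.2192 -0.7123; -0.7123 10.6484]
P' = Q + AᵀP(A−BK) = [0.7192 -2.2123; -2.2123 19.6484]
tr(P') = 20.3676


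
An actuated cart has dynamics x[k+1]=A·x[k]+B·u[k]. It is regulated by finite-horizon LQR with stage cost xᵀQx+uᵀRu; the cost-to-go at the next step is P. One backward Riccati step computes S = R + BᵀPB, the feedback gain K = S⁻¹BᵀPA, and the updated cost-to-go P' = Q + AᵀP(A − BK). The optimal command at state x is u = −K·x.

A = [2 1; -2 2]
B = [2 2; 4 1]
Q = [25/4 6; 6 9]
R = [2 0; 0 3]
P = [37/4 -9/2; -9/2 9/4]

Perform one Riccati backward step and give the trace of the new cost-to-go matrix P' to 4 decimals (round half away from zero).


BᵀP = [0.5000 0.0000; 14.0000 -6.7500]
S = R + BᵀPB = [2 0; 0 3] + [1.0000 1.0000; 1.0000 21.2500] = [3.0000 1.0000; 1.0000 24.2500]
BᵀPA = [1.0000 0.5000; 41.5000 0.5000]
K = S⁻¹·BᵀPA = [-0.2404 0.1620; 1.7213 0.0139]
A−BK = [-0.9617 0.6481; -2.7596 1.3380]
AᵀP(A−BK) = [10.8084 -0.2404; -0.2404 0.1620]
P' = Q + AᵀP(A−BK) = [17.0584 5.7596; 5.7596 9.1620]
tr(P') = 26.2204

26.2204


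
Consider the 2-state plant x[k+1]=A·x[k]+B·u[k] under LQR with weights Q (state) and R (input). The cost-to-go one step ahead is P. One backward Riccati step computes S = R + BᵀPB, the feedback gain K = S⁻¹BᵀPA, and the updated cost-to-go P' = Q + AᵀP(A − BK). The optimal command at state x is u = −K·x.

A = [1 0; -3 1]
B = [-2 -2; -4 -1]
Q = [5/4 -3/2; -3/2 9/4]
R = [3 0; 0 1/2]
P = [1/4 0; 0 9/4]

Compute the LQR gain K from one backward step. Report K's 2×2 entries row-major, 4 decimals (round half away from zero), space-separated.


BᵀP = [-0.5000 -9.0000; -0.5000 -2.2500]
S = R + BᵀPB = [3 0; 0 1/2] + [37.0000 10.0000; 10.0000 3.2500] = [40.0000 10.0000; 10.0000 3.7500]
BᵀPA = [26.5000 -9.0000; 6.2500 -2.2500]
K = S⁻¹·BᵀPA = [0.7375 -0.2250; -0.3000 0.0000]
A−BK = [1.8750 -0.4500; -0.3500 0.1000]
AᵀP(A−BK) = [2.8313 -0.7875; -0.7875 0.2250]
P' = Q + AᵀP(A−BK) = [4.0813 -2.2875; -2.2875 2.4750]
tr(P') = 6.5563

0.7375 -0.2250 -0.3000 0.0000


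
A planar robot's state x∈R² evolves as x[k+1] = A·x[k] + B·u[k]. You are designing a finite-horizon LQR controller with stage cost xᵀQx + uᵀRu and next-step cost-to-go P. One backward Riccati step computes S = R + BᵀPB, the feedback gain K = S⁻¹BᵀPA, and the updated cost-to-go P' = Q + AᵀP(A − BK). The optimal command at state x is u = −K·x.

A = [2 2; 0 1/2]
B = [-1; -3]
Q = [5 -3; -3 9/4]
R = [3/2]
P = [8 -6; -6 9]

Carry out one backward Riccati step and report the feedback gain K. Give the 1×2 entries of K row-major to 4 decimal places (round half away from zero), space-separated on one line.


0.3670 0.1743

BᵀP = [10.0000 -21.0000]
S = R + BᵀPB = [3/2] + [53.0000] = [54.5000]
BᵀPA = [20.0000 9.5000]
K = S⁻¹·BᵀPA = [0.3670 0.1743]
A−BK = [2.3670 2.1743; 1.1009 1.0229]
AᵀP(A−BK) = [24.6606 22.5138; 22.5138 20.5940]
P' = Q + AᵀP(A−BK) = [29.6606 19.5138; 19.5138 22.8440]
tr(P') = 52.5046
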